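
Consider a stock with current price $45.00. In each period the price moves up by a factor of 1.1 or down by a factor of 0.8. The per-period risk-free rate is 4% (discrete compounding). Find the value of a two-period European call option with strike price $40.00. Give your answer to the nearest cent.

Risk-neutral probability p = (1 + 0.04 − 0.8)/(1.1 − 0.8) = 0.2400/0.3000 = 0.8000
Terminal stock prices: S_uu = 54.45, S_ud = 39.6, S_dd = 28.8
Terminal payoffs (S − K): max(14.45, 0) = 14.45, max(-0.4, 0) = 0, max(-11.2, 0) = 0
Node u (S = 49.5): V_u = 1/1.04·[0.8000·14.4500 + 0.2000·0.0000] = 11.1154
Node d (S = 36): V_d = 1/1.04·[0.8000·0.0000 + 0.2000·0.0000] = 0.0000
Node 0 (S = 45): V_0 = 1/1.04·[0.8000·11.1154 + 0.2000·0.0000] = 8.5503

$8.55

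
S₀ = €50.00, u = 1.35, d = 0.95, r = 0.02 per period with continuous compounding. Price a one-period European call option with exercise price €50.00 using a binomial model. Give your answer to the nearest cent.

Risk-neutral probability p = (e^0.02 − 0.95)/(1.35 − 0.95) = 0.0702/0.4000 = 0.1755
Terminal stock prices: S_u = 67.5, S_d = 47.5
Terminal payoffs (S − K): max(17.5, 0) = 17.5, max(-2.5, 0) = 0
Node 0 (S = 50): V_0 = e^(−0.02)·[0.1755·17.5000 + 0.8245·0.0000] = 3.0105

€3.01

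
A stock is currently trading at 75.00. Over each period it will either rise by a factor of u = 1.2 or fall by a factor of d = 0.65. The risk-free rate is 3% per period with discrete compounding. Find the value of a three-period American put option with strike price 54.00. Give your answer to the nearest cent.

Risk-neutral probability p = (1 + 0.03 − 0.65)/(1.2 − 0.65) = 0.3800/0.5500 = 0.6909
Terminal stock prices: S_uuu = 129.6, S_uud = 70.2, S_udd = 38.03, S_ddd = 20.6
Terminal payoffs (K − S): max(-75.6, 0) = 0, max(-16.2, 0) = 0, max(15.97, 0) = 15.97, max(33.4, 0) = 33.4
Node uu (S = 108): continuation = 1/1.03·[0.6909·0.0000 + 0.3091·0.0000] = 0.0000; exercise value = 0.0000 ≤ continuation, so V_uu = 0.0000
Node ud (S = 58.5): continuation = 1/1.03·[0.6909·0.0000 + 0.3091·15.9750] = 4.7939; exercise value = 0.0000 ≤ continuation, so V_ud = 4.7939
Node dd (S = 31.69): continuation = 1/1.03·[0.6909·15.9750 + 0.3091·33.4031] = 20.7397; exercise value = 22.3125 > continuation, so V_dd = 22.3125 (exercise)
Node u (S = 90): continuation = 1/1.03·[0.6909·0.0000 + 0.3091·4.7939] = 1.4386; exercise value = 0.0000 ≤ continuation, so V_u = 1.4386
Node d (S = 48.75): continuation = 1/1.03·[0.6909·4.7939 + 0.3091·22.3125] = 9.9114; exercise value = 5.2500 ≤ continuation, so V_d = 9.9114
Node 0 (S = 75): continuation = 1/1.03·[0.6909·1.4386 + 0.3091·9.9114] = 3.9393; exercise value = 0.0000 ≤ continuation, so V_0 = 3.9393

3.94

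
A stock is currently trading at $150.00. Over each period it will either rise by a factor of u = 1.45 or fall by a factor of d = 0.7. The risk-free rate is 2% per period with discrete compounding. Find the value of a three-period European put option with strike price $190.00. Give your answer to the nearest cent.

Risk-neutral probability p = (1 + 0.02 − 0.7)/(1.45 − 0.7) = 0.3200/0.7500 = 0.4267
Terminal stock prices: S_uuu = 457.3, S_uud = 220.8, S_udd = 106.6, S_ddd = 51.45
Terminal payoffs (K − S): max(-267.3, 0) = 0, max(-30.76, 0) = 0, max(83.43, 0) = 83.43, max(138.6, 0) = 138.6
Node uu (S = 315.4): V_uu = 1/1.02·[0.4267·0.0000 + 0.5733·0.0000] = 0.0000
Node ud (S = 152.2): V_ud = 1/1.02·[0.4267·0.0000 + 0.5733·83.4250] = 46.8925
Node dd (S = 73.5): V_dd = 1/1.02·[0.4267·83.4250 + 0.5733·138.5500] = 112.7745
Node u (S = 217.5): V_u = 1/1.02·[0.4267·0.0000 + 0.5733·46.8925] = 26.3579
Node d (S = 105): V_d = 1/1.02·[0.4267·46.8925 + 0.5733·112.7745] = 83.0048
Node 0 (S = 150): V_0 = 1/1.02·[0.4267·26.3579 + 0.5733·83.0048] = 57.6818

$57.68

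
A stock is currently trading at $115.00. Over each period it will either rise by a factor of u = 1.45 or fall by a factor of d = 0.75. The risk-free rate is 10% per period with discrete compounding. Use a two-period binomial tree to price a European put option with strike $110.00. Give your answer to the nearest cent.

Risk-neutral probability p = (1 + 0.1 − 0.75)/(1.45 − 0.75) = 0.3500/0.7000 = 0.5000
Terminal stock prices: S_uu = 241.8, S_ud = 125.1, S_dd = 64.69
Terminal payoffs (K − S): max(-131.8, 0) = 0, max(-15.06, 0) = 0, max(45.31, 0) = 45.31
Node u (S = 166.8): V_u = 1/1.1·[0.5000·0.0000 + 0.5000·0.0000] = 0.0000
Node d (S = 86.25): V_d = 1/1.1·[0.5000·0.0000 + 0.5000·45.3125] = 20.5966
Node 0 (S = 115): V_0 = 1/1.1·[0.5000·0.0000 + 0.5000·20.5966] = 9.3621

$9.36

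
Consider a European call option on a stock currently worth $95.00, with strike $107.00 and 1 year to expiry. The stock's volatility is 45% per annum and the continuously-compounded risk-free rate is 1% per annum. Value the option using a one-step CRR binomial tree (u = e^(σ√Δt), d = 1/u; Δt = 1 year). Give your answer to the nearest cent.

$16.64

CRR parameters: u = e^(σ√Δt) = e^(0.45·√1) = 1.5683, d = 1/u = 0.6376
Per-period rate: rΔt = 0.01·1 = 0.01, so R = e^0.01 = 1.0101
Risk-neutral probability p = (e^0.01 − 0.6376)/(1.5683 − 0.6376) = 0.3724/0.9307 = 0.4002
Terminal stock prices: S_u = 149, S_d = 60.57
Terminal payoffs (S − K): max(41.99, 0) = 41.99, max(-46.43, 0) = 0
Node 0 (S = 95): V_0 = e^(−0.01)·[0.4002·41.9897 + 0.5998·0.0000] = 16.6354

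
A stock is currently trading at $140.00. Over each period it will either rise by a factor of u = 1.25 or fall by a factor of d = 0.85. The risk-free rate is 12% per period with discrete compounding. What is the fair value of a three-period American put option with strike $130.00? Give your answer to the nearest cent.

Risk-neutral probability p = (1 + 0.12 − 0.85)/(1.25 − 0.85) = 0.2700/0.4000 = 0.6750
Terminal stock prices: S_uuu = 273.4, S_uud = 185.9, S_udd = 126.4, S_ddd = 85.98
Terminal payoffs (K − S): max(-143.4, 0) = 0, max(-55.94, 0) = 0, max(3.563, 0) = 3.563, max(44.02, 0) = 44.02
Node uu (S = 218.8): continuation = 1/1.12·[0.6750·0.0000 + 0.3250·0.0000] = 0.0000; exercise value = 0.0000 ≤ continuation, so V_uu = 0.0000
Node ud (S = 148.8): continuation = 1/1.12·[0.6750·0.0000 + 0.3250·3.5625] = 1.0338; exercise value = 0.0000 ≤ continuation, so V_ud = 1.0338
Node dd (S = 101.1): continuation = 1/1.12·[0.6750·3.5625 + 0.3250·44.0225] = 14.9214; exercise value = 28.8500 > continuation, so V_dd = 28.8500 (exercise)
Node u (S = 175): continuation = 1/1.12·[0.6750·0.0000 + 0.3250·1.0338] = 0.3000; exercise value = 0.0000 ≤ continuation, so V_u = 0.3000
Node d (S = 119): continuation = 1/1.12·[0.6750·1.0338 + 0.3250·28.8500] = 8.9947; exercise value = 11.0000 > continuation, so V_d = 11.0000 (exercise)
Node 0 (S = 140): continuation = 1/1.12·[0.6750·0.3000 + 0.3250·11.0000] = 3.3728; exercise value = 0.0000 ≤ continuation, so V_0 = 3.3728

$3.37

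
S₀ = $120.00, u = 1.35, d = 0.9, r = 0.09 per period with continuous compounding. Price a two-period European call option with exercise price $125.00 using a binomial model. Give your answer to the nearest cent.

Risk-neutral probability p = (e^0.09 − 0.9)/(1.35 − 0.9) = 0.1942/0.4500 = 0.4315
Terminal stock prices: S_uu = 218.7, S_ud = 145.8, S_dd = 97.2
Terminal payoffs (S − K): max(93.7, 0) = 93.7, max(20.8, 0) = 20.8, max(-27.8, 0) = 0
Node u (S = 162): V_u = e^(−0.09)·[0.4315·93.7000 + 0.5685·20.8000] = 47.7586
Node d (S = 108): V_d = e^(−0.09)·[0.4315·20.8000 + 0.5685·0.0000] = 8.2027
Node 0 (S = 120): V_0 = e^(−0.09)·[0.4315·47.7586 + 0.5685·8.2027] = 23.0960

$23.10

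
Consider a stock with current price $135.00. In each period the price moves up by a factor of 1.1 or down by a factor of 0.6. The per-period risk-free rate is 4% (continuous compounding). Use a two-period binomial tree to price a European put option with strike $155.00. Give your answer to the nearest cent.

Risk-neutral probability p = (e^0.04 − 0.6)/(1.1 − 0.6) = 0.4408/0.5000 = 0.8816
Terminal stock prices: S_uu = 163.4, S_ud = 89.1, S_dd = 48.6
Terminal payoffs (K − S): max(-8.35, 0) = 0, max(65.9, 0) = 65.9, max(106.4, 0) = 106.4
Node u (S = 148.5): V_u = e^(−0.04)·[0.8816·0.0000 + 0.1184·65.9000] = 7.4953
Node d (S = 81): V_d = e^(−0.04)·[0.8816·65.9000 + 0.1184·106.4000] = 67.9224
Node 0 (S = 135): V_0 = e^(−0.04)·[0.8816·7.4953 + 0.1184·67.9224] = 14.0741

$14.07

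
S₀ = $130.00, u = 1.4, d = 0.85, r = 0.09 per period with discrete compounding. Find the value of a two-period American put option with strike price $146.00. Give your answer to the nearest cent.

Risk-neutral probability p = (1 + 0.09 − 0.85)/(1.4 − 0.85) = 0.2400/0.5500 = 0.4364
Terminal stock prices: S_uu = 254.8, S_ud = 154.7, S_dd = 93.92
Terminal payoffs (K − S): max(-108.8, 0) = 0, max(-8.7, 0) = 0, max(52.08, 0) = 52.08
Node u (S = 182): continuation = 1/1.09·[0.4364·0.0000 + 0.5636·0.0000] = 0.0000; exercise value = 0.0000 ≤ continuation, so V_u = 0.0000
Node d (S = 110.5): continuation = 1/1.09·[0.4364·0.0000 + 0.5636·52.0750] = 26.9279; exercise value = 35.5000 > continuation, so V_d = 35.5000 (exercise)
Node 0 (S = 130): continuation = 1/1.09·[0.4364·0.0000 + 0.5636·35.5000] = 18.3570; exercise value = 16.0000 ≤ continuation, so V_0 = 18.3570

$18.36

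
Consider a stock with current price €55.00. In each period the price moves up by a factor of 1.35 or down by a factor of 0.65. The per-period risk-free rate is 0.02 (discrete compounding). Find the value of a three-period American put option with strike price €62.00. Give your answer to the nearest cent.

€15.52

Risk-neutral probability p = (1 + 0.02 − 0.65)/(1.35 − 0.65) = 0.3700/0.7000 = 0.5286
Terminal stock prices: S_uuu = 135.3, S_uud = 65.15, S_udd = 31.37, S_ddd = 15.1
Terminal payoffs (K − S): max(-73.32, 0) = 0, max(-3.154, 0) = 0, max(30.63, 0) = 30.63, max(46.9, 0) = 46.9
Node uu (S = 100.2): continuation = 1/1.02·[0.5286·0.0000 + 0.4714·0.0000] = 0.0000; exercise value = 0.0000 ≤ continuation, so V_uu = 0.0000
Node ud (S = 48.26): continuation = 1/1.02·[0.5286·0.0000 + 0.4714·30.6294] = 14.1564; exercise value = 13.7375 ≤ continuation, so V_ud = 14.1564
Node dd (S = 23.24): continuation = 1/1.02·[0.5286·30.6294 + 0.4714·46.8956] = 37.5468; exercise value = 38.7625 > continuation, so V_dd = 38.7625 (exercise)
Node u (S = 74.25): continuation = 1/1.02·[0.5286·0.0000 + 0.4714·14.1564] = 6.5429; exercise value = 0.0000 ≤ continuation, so V_u = 6.5429
Node d (S = 35.75): continuation = 1/1.02·[0.5286·14.1564 + 0.4714·38.7625] = 25.2514; exercise value = 26.2500 > continuation, so V_d = 26.2500 (exercise)
Node 0 (S = 55): continuation = 1/1.02·[0.5286·6.5429 + 0.4714·26.2500] = 15.5229; exercise value = 7.0000 ≤ continuation, so V_0 = 15.5229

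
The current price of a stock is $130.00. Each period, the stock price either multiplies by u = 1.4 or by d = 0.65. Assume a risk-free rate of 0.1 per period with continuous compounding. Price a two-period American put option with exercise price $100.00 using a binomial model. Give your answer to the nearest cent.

Risk-neutral probability p = (e^0.1 − 0.65)/(1.4 − 0.65) = 0.4552/0.7500 = 0.6069
Terminal stock prices: S_uu = 254.8, S_ud = 118.3, S_dd = 54.93
Terminal payoffs (K − S): max(-154.8, 0) = 0, max(-18.3, 0) = 0, max(45.07, 0) = 45.07
Node u (S = 182): continuation = e^(−0.1)·[0.6069·0.0000 + 0.3931·0.0000] = 0.0000; exercise value = 0.0000 ≤ continuation, so V_u = 0.0000
Node d (S = 84.5): continuation = e^(−0.1)·[0.6069·0.0000 + 0.3931·45.0750] = 16.0330; exercise value = 15.5000 ≤ continuation, so V_d = 16.0330
Node 0 (S = 130): continuation = e^(−0.1)·[0.6069·0.0000 + 0.3931·16.0330] = 5.7029; exercise value = 0.0000 ≤ continuation, so V_0 = 5.7029

$5.70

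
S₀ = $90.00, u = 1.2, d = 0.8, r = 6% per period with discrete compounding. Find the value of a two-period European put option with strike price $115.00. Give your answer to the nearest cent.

$17.84

Risk-neutral probability p = (1 + 0.06 − 0.8)/(1.2 − 0.8) = 0.2600/0.4000 = 0.6500
Terminal stock prices: S_uu = 129.6, S_ud = 86.4, S_dd = 57.6
Terminal payoffs (K − S): max(-14.6, 0) = 0, max(28.6, 0) = 28.6, max(57.4, 0) = 57.4
Node u (S = 108): V_u = 1/1.06·[0.6500·0.0000 + 0.3500·28.6000] = 9.4434
Node d (S = 72): V_d = 1/1.06·[0.6500·28.6000 + 0.3500·57.4000] = 36.4906
Node 0 (S = 90): V_0 = 1/1.06·[0.6500·9.4434 + 0.3500·36.4906] = 17.8395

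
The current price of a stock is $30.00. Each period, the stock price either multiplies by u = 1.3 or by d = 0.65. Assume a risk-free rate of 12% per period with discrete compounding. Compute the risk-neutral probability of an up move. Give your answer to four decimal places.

p = 0.7231

Risk-neutral probability p = (1 + 0.12 − 0.65)/(1.3 − 0.65) = 0.4700/0.6500 = 0.7231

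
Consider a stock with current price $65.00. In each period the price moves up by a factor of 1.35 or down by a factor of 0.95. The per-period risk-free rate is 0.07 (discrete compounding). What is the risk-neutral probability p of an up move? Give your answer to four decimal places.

Risk-neutral probability p = (1 + 0.07 − 0.95)/(1.35 − 0.95) = 0.1200/0.4000 = 0.3000

p = 0.3000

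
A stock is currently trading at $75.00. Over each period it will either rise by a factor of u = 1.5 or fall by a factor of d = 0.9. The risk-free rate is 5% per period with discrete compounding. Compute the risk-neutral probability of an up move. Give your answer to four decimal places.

p = 0.2500

Risk-neutral probability p = (1 + 0.05 − 0.9)/(1.5 − 0.9) = 0.1500/0.6000 = 0.2500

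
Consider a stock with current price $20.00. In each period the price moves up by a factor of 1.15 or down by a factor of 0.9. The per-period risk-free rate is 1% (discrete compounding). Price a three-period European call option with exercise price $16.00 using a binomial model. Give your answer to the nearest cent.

$4.71

Risk-neutral probability p = (1 + 0.01 − 0.9)/(1.15 − 0.9) = 0.1100/0.2500 = 0.4400
Terminal stock prices: S_uuu = 30.42, S_uud = 23.8, S_udd = 18.63, S_ddd = 14.58
Terminal payoffs (S − K): max(14.42, 0) = 14.42, max(7.805, 0) = 7.805, max(2.63, 0) = 2.63, max(-1.42, 0) = 0
Node uu (S = 26.45): V_uu = 1/1.01·[0.4400·14.4175 + 0.5600·7.8050] = 10.6084
Node ud (S = 20.7): V_ud = 1/1.01·[0.4400·7.8050 + 0.5600·2.6300] = 4.8584
Node dd (S = 16.2): V_dd = 1/1.01·[0.4400·2.6300 + 0.5600·0.0000] = 1.1457
Node u (S = 23): V_u = 1/1.01·[0.4400·10.6084 + 0.5600·4.8584] = 7.3153
Node d (S = 18): V_d = 1/1.01·[0.4400·4.8584 + 0.5600·1.1457] = 2.7518
Node 0 (S = 20): V_0 = 1/1.01·[0.4400·7.3153 + 0.5600·2.7518] = 4.7126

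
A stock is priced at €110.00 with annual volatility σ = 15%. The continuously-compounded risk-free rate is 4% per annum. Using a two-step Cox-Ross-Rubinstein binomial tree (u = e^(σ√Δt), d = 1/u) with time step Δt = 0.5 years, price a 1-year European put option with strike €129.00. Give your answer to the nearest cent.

€16.11

CRR parameters: u = e^(σ√Δt) = e^(0.15·√0.5) = 1.1119, d = 1/u = 0.8994
Per-period rate: rΔt = 0.04·0.5 = 0.02, so R = e^0.02 = 1.0202
Risk-neutral probability p = (e^0.02 − 0.8994)/(1.1119 − 0.8994) = 0.1208/0.2125 = 0.5686
Terminal stock prices: S_uu = 136, S_ud = 110, S_dd = 88.97
Terminal payoffs (K − S): max(-6.994, 0) = 0, max(19, 0) = 19, max(40.03, 0) = 40.03
Node u (S = 122.3): V_u = e^(−0.02)·[0.5686·0.0000 + 0.4314·19.0000] = 8.0350
Node d (S = 98.93): V_d = e^(−0.02)·[0.5686·19.0000 + 0.4314·40.0256] = 27.5154
Node 0 (S = 110): V_0 = e^(−0.02)·[0.5686·8.0350 + 0.4314·27.5154] = 16.1141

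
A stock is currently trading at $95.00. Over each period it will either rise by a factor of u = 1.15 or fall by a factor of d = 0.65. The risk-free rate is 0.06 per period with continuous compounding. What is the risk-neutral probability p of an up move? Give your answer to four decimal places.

p = 0.8237

Risk-neutral probability p = (e^0.06 − 0.65)/(1.15 − 0.65) = 0.4118/0.5000 = 0.8237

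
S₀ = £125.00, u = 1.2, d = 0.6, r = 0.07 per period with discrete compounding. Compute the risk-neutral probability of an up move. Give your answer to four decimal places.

p = 0.7833

Risk-neutral probability p = (1 + 0.07 − 0.6)/(1.2 − 0.6) = 0.4700/0.6000 = 0.7833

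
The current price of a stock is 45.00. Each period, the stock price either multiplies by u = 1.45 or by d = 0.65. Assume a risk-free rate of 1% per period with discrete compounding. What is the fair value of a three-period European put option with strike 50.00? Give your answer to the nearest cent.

Risk-neutral probability p = (1 + 0.01 − 0.65)/(1.45 − 0.65) = 0.3600/0.8000 = 0.4500
Terminal stock prices: S_uuu = 137.2, S_uud = 61.5, S_udd = 27.57, S_ddd = 12.36
Terminal payoffs (K − S): max(-87.19, 0) = 0, max(-11.5, 0) = 0, max(22.43, 0) = 22.43, max(37.64, 0) = 37.64
Node uu (S = 94.61): V_uu = 1/1.01·[0.4500·0.0000 + 0.5500·0.0000] = 0.0000
Node ud (S = 42.41): V_ud = 1/1.01·[0.4500·0.0000 + 0.5500·22.4319] = 12.2154
Node dd (S = 19.01): V_dd = 1/1.01·[0.4500·22.4319 + 0.5500·37.6419] = 30.4925
Node u (S = 65.25): V_u = 1/1.01·[0.4500·0.0000 + 0.5500·12.2154] = 6.6519
Node d (S = 29.25): V_d = 1/1.01·[0.4500·12.2154 + 0.5500·30.4925] = 22.0473
Node 0 (S = 45): V_0 = 1/1.01·[0.4500·6.6519 + 0.5500·22.0473] = 14.9697

14.97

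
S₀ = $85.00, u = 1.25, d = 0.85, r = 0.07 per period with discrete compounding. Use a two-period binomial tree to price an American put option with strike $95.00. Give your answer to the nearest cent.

$10.58

Risk-neutral probability p = (1 + 0.07 − 0.85)/(1.25 − 0.85) = 0.2200/0.4000 = 0.5500
Terminal stock prices: S_uu = 132.8, S_ud = 90.31, S_dd = 61.41
Terminal payoffs (K − S): max(-37.81, 0) = 0, max(4.688, 0) = 4.688, max(33.59, 0) = 33.59
Node u (S = 106.2): continuation = 1/1.07·[0.5500·0.0000 + 0.4500·4.6875] = 1.9714; exercise value = 0.0000 ≤ continuation, so V_u = 1.9714
Node d (S = 72.25): continuation = 1/1.07·[0.5500·4.6875 + 0.4500·33.5875] = 16.5350; exercise value = 22.7500 > continuation, so V_d = 22.7500 (exercise)
Node 0 (S = 85): continuation = 1/1.07·[0.5500·1.9714 + 0.4500·22.7500] = 10.5811; exercise value = 10.0000 ≤ continuation, so V_0 = 10.5811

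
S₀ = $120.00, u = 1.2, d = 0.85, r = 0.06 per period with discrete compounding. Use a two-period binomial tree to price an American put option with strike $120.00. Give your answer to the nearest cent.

Risk-neutral probability p = (1 + 0.06 − 0.85)/(1.2 − 0.85) = 0.2100/0.3500 = 0.6000
Terminal stock prices: S_uu = 172.8, S_ud = 122.4, S_dd = 86.7
Terminal payoffs (K − S): max(-52.8, 0) = 0, max(-2.4, 0) = 0, max(33.3, 0) = 33.3
Node u (S = 144): continuation = 1/1.06·[0.6000·0.0000 + 0.4000·0.0000] = 0.0000; exercise value = 0.0000 ≤ continuation, so V_u = 0.0000
Node d (S = 102): continuation = 1/1.06·[0.6000·0.0000 + 0.4000·33.3000] = 12.5660; exercise value = 18.0000 > continuation, so V_d = 18.0000 (exercise)
Node 0 (S = 120): continuation = 1/1.06·[0.6000·0.0000 + 0.4000·18.0000] = 6.7925; exercise value = 0.0000 ≤ continuation, so V_0 = 6.7925

$6.79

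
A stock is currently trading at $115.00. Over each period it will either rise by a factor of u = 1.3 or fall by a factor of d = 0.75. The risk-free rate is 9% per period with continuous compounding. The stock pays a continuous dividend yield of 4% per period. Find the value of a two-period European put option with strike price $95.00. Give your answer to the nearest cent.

$5.18

Per-period risk-free factor R = e^0.09 = 1.0942; dividend-adjusted growth = e^(0.09−0.04) = 1.0513.
Risk-neutral probability p = (1.0513 − 0.75)/(1.3 − 0.75) = 0.3013/0.5500 = 0.5478
Terminal stock prices: S_uu = 194.4, S_ud = 112.1, S_dd = 64.69
Terminal payoffs (K − S): max(-99.35, 0) = 0, max(-17.12, 0) = 0, max(30.31, 0) = 30.31
Node u (S = 149.5): V_u = e^(−0.09)·[0.5478·0.0000 + 0.4522·0.0000] = 0.0000
Node d (S = 86.25): V_d = e^(−0.09)·[0.5478·0.0000 + 0.4522·30.3125] = 12.5285
Node 0 (S = 115): V_0 = e^(−0.09)·[0.5478·0.0000 + 0.4522·12.5285] = 5.1782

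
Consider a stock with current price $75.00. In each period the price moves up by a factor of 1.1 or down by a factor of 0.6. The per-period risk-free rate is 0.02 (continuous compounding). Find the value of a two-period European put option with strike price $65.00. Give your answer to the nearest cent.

Risk-neutral probability p = (e^0.02 − 0.6)/(1.1 − 0.6) = 0.4202/0.5000 = 0.8404
Terminal stock prices: S_uu = 90.75, S_ud = 49.5, S_dd = 27
Terminal payoffs (K − S): max(-25.75, 0) = 0, max(15.5, 0) = 15.5, max(38, 0) = 38
Node u (S = 82.5): V_u = e^(−0.02)·[0.8404·0.0000 + 0.1596·15.5000] = 2.4248
Node d (S = 45): V_d = e^(−0.02)·[0.8404·15.5000 + 0.1596·38.0000] = 18.7129
Node 0 (S = 75): V_0 = e^(−0.02)·[0.8404·2.4248 + 0.1596·18.7129] = 4.9248

$4.92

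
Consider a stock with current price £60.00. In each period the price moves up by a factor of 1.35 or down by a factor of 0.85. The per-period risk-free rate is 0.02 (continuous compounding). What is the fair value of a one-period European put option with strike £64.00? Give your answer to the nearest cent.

£8.40

Risk-neutral probability p = (e^0.02 − 0.85)/(1.35 − 0.85) = 0.1702/0.5000 = 0.3404
Terminal stock prices: S_u = 81, S_d = 51
Terminal payoffs (K − S): max(-17, 0) = 0, max(13, 0) = 13
Node 0 (S = 60): V_0 = e^(−0.02)·[0.3404·0.0000 + 0.6596·13.0000] = 8.4050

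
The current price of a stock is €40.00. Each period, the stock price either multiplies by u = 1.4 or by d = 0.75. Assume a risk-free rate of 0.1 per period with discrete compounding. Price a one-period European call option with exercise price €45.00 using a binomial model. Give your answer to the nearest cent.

Risk-neutral probability p = (1 + 0.1 − 0.75)/(1.4 − 0.75) = 0.3500/0.6500 = 0.5385
Terminal stock prices: S_u = 56, S_d = 30
Terminal payoffs (S − K): max(11, 0) = 11, max(-15, 0) = 0
Node 0 (S = 40): V_0 = 1/1.1·[0.5385·11.0000 + 0.4615·0.0000] = 5.3846

€5.38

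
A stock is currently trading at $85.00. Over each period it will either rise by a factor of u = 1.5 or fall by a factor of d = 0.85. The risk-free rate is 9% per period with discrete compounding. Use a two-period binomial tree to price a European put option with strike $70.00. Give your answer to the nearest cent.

Risk-neutral probability p = (1 + 0.09 − 0.85)/(1.5 − 0.85) = 0.2400/0.6500 = 0.3692
Terminal stock prices: S_uu = 191.2, S_ud = 108.4, S_dd = 61.41
Terminal payoffs (K − S): max(-121.2, 0) = 0, max(-38.38, 0) = 0, max(8.588, 0) = 8.588
Node u (S = 127.5): V_u = 1/1.09·[0.3692·0.0000 + 0.6308·0.0000] = 0.0000
Node d (S = 72.25): V_d = 1/1.09·[0.3692·0.0000 + 0.6308·8.5875] = 4.9695
Node 0 (S = 85): V_0 = 1/1.09·[0.3692·0.0000 + 0.6308·4.9695] = 2.8758

$2.88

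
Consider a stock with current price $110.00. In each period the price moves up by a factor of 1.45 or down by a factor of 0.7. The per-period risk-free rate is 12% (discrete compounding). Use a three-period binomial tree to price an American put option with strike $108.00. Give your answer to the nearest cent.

$14.48

Risk-neutral probability p = (1 + 0.12 − 0.7)/(1.45 − 0.7) = 0.4200/0.7500 = 0.5600
Terminal stock prices: S_uuu = 335.3, S_uud = 161.9, S_udd = 78.15, S_ddd = 37.73
Terminal payoffs (K − S): max(-227.3, 0) = 0, max(-53.89, 0) = 0, max(29.85, 0) = 29.85, max(70.27, 0) = 70.27
Node uu (S = 231.3): continuation = 1/1.12·[0.5600·0.0000 + 0.4400·0.0000] = 0.0000; exercise value = 0.0000 ≤ continuation, so V_uu = 0.0000
Node ud (S = 111.6): continuation = 1/1.12·[0.5600·0.0000 + 0.4400·29.8450] = 11.7248; exercise value = 0.0000 ≤ continuation, so V_ud = 11.7248
Node dd (S = 53.9): continuation = 1/1.12·[0.5600·29.8450 + 0.4400·70.2700] = 42.5286; exercise value = 54.1000 > continuation, so V_dd = 54.1000 (exercise)
Node u (S = 159.5): continuation = 1/1.12·[0.5600·0.0000 + 0.4400·11.7248] = 4.6062; exercise value = 0.0000 ≤ continuation, so V_u = 4.6062
Node d (S = 77): continuation = 1/1.12·[0.5600·11.7248 + 0.4400·54.1000] = 27.1160; exercise value = 31.0000 > continuation, so V_d = 31.0000 (exercise)
Node 0 (S = 110): continuation = 1/1.12·[0.5600·4.6062 + 0.4400·31.0000] = 14.4817; exercise value = 0.0000 ≤ continuation, so V_0 = 14.4817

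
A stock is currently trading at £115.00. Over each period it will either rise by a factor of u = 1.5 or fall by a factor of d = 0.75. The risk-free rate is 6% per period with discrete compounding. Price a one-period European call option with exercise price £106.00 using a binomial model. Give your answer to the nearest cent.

Risk-neutral probability p = (1 + 0.06 − 0.75)/(1.5 − 0.75) = 0.3100/0.7500 = 0.4133
Terminal stock prices: S_u = 172.5, S_d = 86.25
Terminal payoffs (S − K): max(66.5, 0) = 66.5, max(-19.75, 0) = 0
Node 0 (S = 115): V_0 = 1/1.06·[0.4133·66.5000 + 0.5867·0.0000] = 25.9308

£25.93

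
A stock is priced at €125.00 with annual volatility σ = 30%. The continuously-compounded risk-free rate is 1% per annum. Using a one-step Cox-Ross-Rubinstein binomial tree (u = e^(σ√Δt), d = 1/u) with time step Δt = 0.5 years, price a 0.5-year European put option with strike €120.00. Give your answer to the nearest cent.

€10.17

CRR parameters: u = e^(σ√Δt) = e^(0.3·√0.5) = 1.2363, d = 1/u = 0.8089
Per-period rate: rΔt = 0.01·0.5 = 0.005, so R = e^0.005 = 1.0050
Risk-neutral probability p = (e^0.005 − 0.8089)/(1.2363 − 0.8089) = 0.1962/0.4275 = 0.4589
Terminal stock prices: S_u = 154.5, S_d = 101.1
Terminal payoffs (K − S): max(-34.54, 0) = 0, max(18.89, 0) = 18.89
Node 0 (S = 125): V_0 = e^(−0.005)·[0.4589·0.0000 + 0.5411·18.8928] = 10.1720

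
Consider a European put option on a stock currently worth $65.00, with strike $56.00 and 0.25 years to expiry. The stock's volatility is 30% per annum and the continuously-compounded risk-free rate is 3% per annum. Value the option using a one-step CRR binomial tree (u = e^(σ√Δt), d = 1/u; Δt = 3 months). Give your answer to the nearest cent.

$0.03

CRR parameters: u = e^(σ√Δt) = e^(0.3·√0.25) = 1.1618, d = 1/u = 0.8607
Per-period rate: rΔt = 0.03·0.25 = 0.0075, so R = e^0.0075 = 1.0075
Risk-neutral probability p = (e^0.0075 − 0.8607)/(1.1618 − 0.8607) = 0.1468/0.3011 = 0.4876
Terminal stock prices: S_u = 75.52, S_d = 55.95
Terminal payoffs (K − S): max(-19.52, 0) = 0, max(0.05398, 0) = 0.05398
Node 0 (S = 65): V_0 = e^(−0.0075)·[0.4876·0.0000 + 0.5124·0.0540] = 0.0275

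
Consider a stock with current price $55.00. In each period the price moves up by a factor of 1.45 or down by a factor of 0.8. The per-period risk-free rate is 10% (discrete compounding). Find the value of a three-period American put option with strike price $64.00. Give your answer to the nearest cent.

$11.09

Risk-neutral probability p = (1 + 0.1 − 0.8)/(1.45 − 0.8) = 0.3000/0.6500 = 0.4615
Terminal stock prices: S_uuu = 167.7, S_uud = 92.51, S_udd = 51.04, S_ddd = 28.16
Terminal payoffs (K − S): max(-103.7, 0) = 0, max(-28.51, 0) = 0, max(12.96, 0) = 12.96, max(35.84, 0) = 35.84
Node uu (S = 115.6): continuation = 1/1.1·[0.4615·0.0000 + 0.5385·0.0000] = 0.0000; exercise value = 0.0000 ≤ continuation, so V_uu = 0.0000
Node ud (S = 63.8): continuation = 1/1.1·[0.4615·0.0000 + 0.5385·12.9600] = 6.3441; exercise value = 0.2000 ≤ continuation, so V_ud = 6.3441
Node dd (S = 35.2): continuation = 1/1.1·[0.4615·12.9600 + 0.5385·35.8400] = 22.9818; exercise value = 28.8000 > continuation, so V_dd = 28.8000 (exercise)
Node u (S = 79.75): continuation = 1/1.1·[0.4615·0.0000 + 0.5385·6.3441] = 3.1055; exercise value = 0.0000 ≤ continuation, so V_u = 3.1055
Node d (S = 44): continuation = 1/1.1·[0.4615·6.3441 + 0.5385·28.8000] = 16.7597; exercise value = 20.0000 > continuation, so V_d = 20.0000 (exercise)
Node 0 (S = 55): continuation = 1/1.1·[0.4615·3.1055 + 0.5385·20.0000] = 11.0932; exercise value = 9.0000 ≤ continuation, so V_0 = 11.0932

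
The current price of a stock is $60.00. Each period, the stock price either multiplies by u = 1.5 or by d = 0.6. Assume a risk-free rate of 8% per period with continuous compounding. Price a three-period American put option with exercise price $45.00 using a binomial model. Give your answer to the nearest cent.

$6.56

Risk-neutral probability p = (e^0.08 − 0.6)/(1.5 − 0.6) = 0.4833/0.9000 = 0.5370
Terminal stock prices: S_uuu = 202.5, S_uud = 81, S_udd = 32.4, S_ddd = 12.96
Terminal payoffs (K − S): max(-157.5, 0) = 0, max(-36, 0) = 0, max(12.6, 0) = 12.6, max(32.04, 0) = 32.04
Node uu (S = 135): continuation = e^(−0.08)·[0.5370·0.0000 + 0.4630·0.0000] = 0.0000; exercise value = 0.0000 ≤ continuation, so V_uu = 0.0000
Node ud (S = 54): continuation = e^(−0.08)·[0.5370·0.0000 + 0.4630·12.6000] = 5.3854; exercise value = 0.0000 ≤ continuation, so V_ud = 5.3854
Node dd (S = 21.6): continuation = e^(−0.08)·[0.5370·12.6000 + 0.4630·32.0400] = 19.9402; exercise value = 23.4000 > continuation, so V_dd = 23.4000 (exercise)
Node u (S = 90): continuation = e^(−0.08)·[0.5370·0.0000 + 0.4630·5.3854] = 2.3018; exercise value = 0.0000 ≤ continuation, so V_u = 2.3018
Node d (S = 36): continuation = e^(−0.08)·[0.5370·5.3854 + 0.4630·23.4000] = 12.6711; exercise value = 9.0000 ≤ continuation, so V_d = 12.6711
Node 0 (S = 60): continuation = e^(−0.08)·[0.5370·2.3018 + 0.4630·12.6711] = 6.5568; exercise value = 0.0000 ≤ continuation, so V_0 = 6.5568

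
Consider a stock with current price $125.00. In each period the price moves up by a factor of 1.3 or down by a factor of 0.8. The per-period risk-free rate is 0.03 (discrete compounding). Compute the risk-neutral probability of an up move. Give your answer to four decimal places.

Risk-neutral probability p = (1 + 0.03 − 0.8)/(1.3 − 0.8) = 0.2300/0.5000 = 0.4600

p = 0.4600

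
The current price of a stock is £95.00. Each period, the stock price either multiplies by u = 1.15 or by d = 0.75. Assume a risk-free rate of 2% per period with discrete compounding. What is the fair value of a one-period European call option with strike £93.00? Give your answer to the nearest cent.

£10.75

Risk-neutral probability p = (1 + 0.02 − 0.75)/(1.15 − 0.75) = 0.2700/0.4000 = 0.6750
Terminal stock prices: S_u = 109.2, S_d = 71.25
Terminal payoffs (S − K): max(16.25, 0) = 16.25, max(-21.75, 0) = 0
Node 0 (S = 95): V_0 = 1/1.02·[0.6750·16.2500 + 0.3250·0.0000] = 10.7537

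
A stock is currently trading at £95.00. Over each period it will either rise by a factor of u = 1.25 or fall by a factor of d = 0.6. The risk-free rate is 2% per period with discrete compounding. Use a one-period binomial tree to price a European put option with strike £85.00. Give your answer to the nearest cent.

Risk-neutral probability p = (1 + 0.02 − 0.6)/(1.25 − 0.6) = 0.4200/0.6500 = 0.6462
Terminal stock prices: S_u = 118.8, S_d = 57
Terminal payoffs (K − S): max(-33.75, 0) = 0, max(28, 0) = 28
Node 0 (S = 95): V_0 = 1/1.02·[0.6462·0.0000 + 0.3538·28.0000] = 9.7134

£9.71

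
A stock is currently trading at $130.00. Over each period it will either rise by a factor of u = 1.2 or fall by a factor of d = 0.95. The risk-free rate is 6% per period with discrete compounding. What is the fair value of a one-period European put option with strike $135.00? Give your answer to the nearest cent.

$6.08

Risk-neutral probability p = (1 + 0.06 − 0.95)/(1.2 − 0.95) = 0.1100/0.2500 = 0.4400
Terminal stock prices: S_u = 156, S_d = 123.5
Terminal payoffs (K − S): max(-21, 0) = 0, max(11.5, 0) = 11.5
Node 0 (S = 130): V_0 = 1/1.06·[0.4400·0.0000 + 0.5600·11.5000] = 6.0755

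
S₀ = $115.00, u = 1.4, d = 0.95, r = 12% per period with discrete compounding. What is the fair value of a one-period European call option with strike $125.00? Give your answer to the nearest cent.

$12.14

Risk-neutral probability p = (1 + 0.12 − 0.95)/(1.4 − 0.95) = 0.1700/0.4500 = 0.3778
Terminal stock prices: S_u = 161, S_d = 109.2
Terminal payoffs (S − K): max(36, 0) = 36, max(-15.75, 0) = 0
Node 0 (S = 115): V_0 = 1/1.12·[0.3778·36.0000 + 0.6222·0.0000] = 12.1429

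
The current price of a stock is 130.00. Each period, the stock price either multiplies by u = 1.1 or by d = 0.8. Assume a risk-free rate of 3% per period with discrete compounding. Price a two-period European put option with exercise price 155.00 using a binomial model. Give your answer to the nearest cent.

17.38

Risk-neutral probability p = (1 + 0.03 − 0.8)/(1.1 − 0.8) = 0.2300/0.3000 = 0.7667
Terminal stock prices: S_uu = 157.3, S_ud = 114.4, S_dd = 83.2
Terminal payoffs (K − S): max(-2.3, 0) = 0, max(40.6, 0) = 40.6, max(71.8, 0) = 71.8
Node u (S = 143): V_u = 1/1.03·[0.7667·0.0000 + 0.2333·40.6000] = 9.1974
Node d (S = 104): V_d = 1/1.03·[0.7667·40.6000 + 0.2333·71.8000] = 46.4854
Node 0 (S = 130): V_0 = 1/1.03·[0.7667·9.1974 + 0.2333·46.4854] = 17.3767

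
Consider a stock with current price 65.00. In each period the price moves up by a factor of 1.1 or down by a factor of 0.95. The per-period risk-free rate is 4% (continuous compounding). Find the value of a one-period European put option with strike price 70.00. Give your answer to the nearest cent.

3.13

Risk-neutral probability p = (e^0.04 − 0.95)/(1.1 − 0.95) = 0.0908/0.1500 = 0.6054
Terminal stock prices: S_u = 71.5, S_d = 61.75
Terminal payoffs (K − S): max(-1.5, 0) = 0, max(8.25, 0) = 8.25
Node 0 (S = 65): V_0 = e^(−0.04)·[0.6054·0.0000 + 0.3946·8.2500] = 3.1278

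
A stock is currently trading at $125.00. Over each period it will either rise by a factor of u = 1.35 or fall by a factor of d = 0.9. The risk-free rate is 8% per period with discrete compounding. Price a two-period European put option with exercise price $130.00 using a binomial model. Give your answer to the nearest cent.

$8.87

Risk-neutral probability p = (1 + 0.08 − 0.9)/(1.35 − 0.9) = 0.1800/0.4500 = 0.4000
Terminal stock prices: S_uu = 227.8, S_ud = 151.9, S_dd = 101.2
Terminal payoffs (K − S): max(-97.81, 0) = 0, max(-21.88, 0) = 0, max(28.75, 0) = 28.75
Node u (S = 168.8): V_u = 1/1.08·[0.4000·0.0000 + 0.6000·0.0000] = 0.0000
Node d (S = 112.5): V_d = 1/1.08·[0.4000·0.0000 + 0.6000·28.7500] = 15.9722
Node 0 (S = 125): V_0 = 1/1.08·[0.4000·0.0000 + 0.6000·15.9722] = 8.8735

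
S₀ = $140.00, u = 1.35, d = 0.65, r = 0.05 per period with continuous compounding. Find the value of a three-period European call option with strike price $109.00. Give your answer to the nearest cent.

$58.76

Risk-neutral probability p = (e^0.05 − 0.65)/(1.35 − 0.65) = 0.4013/0.7000 = 0.5732
Terminal stock prices: S_uuu = 344.5, S_uud = 165.8, S_udd = 79.85, S_ddd = 38.45
Terminal payoffs (S − K): max(235.5, 0) = 235.5, max(56.85, 0) = 56.85, max(-29.15, 0) = 0, max(-70.55, 0) = 0
Node uu (S = 255.2): V_uu = e^(−0.05)·[0.5732·235.4525 + 0.4268·56.8475] = 151.4660
Node ud (S = 122.9): V_ud = e^(−0.05)·[0.5732·56.8475 + 0.4268·0.0000] = 30.9982
Node dd (S = 59.15): V_dd = e^(−0.05)·[0.5732·0.0000 + 0.4268·0.0000] = 0.0000
Node u (S = 189): V_u = e^(−0.05)·[0.5732·151.4660 + 0.4268·30.9982] = 95.1759
Node d (S = 91): V_d = e^(−0.05)·[0.5732·30.9982 + 0.4268·0.0000] = 16.9029
Node 0 (S = 140): V_0 = e^(−0.05)·[0.5732·95.1759 + 0.4268·16.9029] = 58.7598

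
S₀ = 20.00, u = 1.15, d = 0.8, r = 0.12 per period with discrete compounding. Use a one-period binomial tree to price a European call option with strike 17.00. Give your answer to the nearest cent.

4.90

Risk-neutral probability p = (1 + 0.12 − 0.8)/(1.15 − 0.8) = 0.3200/0.3500 = 0.9143
Terminal stock prices: S_u = 23, S_d = 16
Terminal payoffs (S − K): max(6, 0) = 6, max(-1, 0) = 0
Node 0 (S = 20): V_0 = 1/1.12·[0.9143·6.0000 + 0.0857·0.0000] = 4.8980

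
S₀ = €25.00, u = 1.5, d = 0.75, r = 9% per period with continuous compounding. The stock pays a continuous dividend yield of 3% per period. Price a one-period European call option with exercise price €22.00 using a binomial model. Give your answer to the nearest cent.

Per-period risk-free factor R = e^0.09 = 1.0942; dividend-adjusted growth = e^(0.09−0.03) = 1.0618.
Risk-neutral probability p = (1.0618 − 0.75)/(1.5 − 0.75) = 0.3118/0.7500 = 0.4158
Terminal stock prices: S_u = 37.5, S_d = 18.75
Terminal payoffs (S − K): max(15.5, 0) = 15.5, max(-3.25, 0) = 0
Node 0 (S = 25): V_0 = e^(−0.09)·[0.4158·15.5000 + 0.5842·0.0000] = 5.8899

€5.89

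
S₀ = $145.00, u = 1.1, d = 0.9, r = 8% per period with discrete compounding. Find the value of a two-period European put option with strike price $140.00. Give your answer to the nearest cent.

$0.19

Risk-neutral probability p = (1 + 0.08 − 0.9)/(1.1 − 0.9) = 0.1800/0.2000 = 0.9000
Terminal stock prices: S_uu = 175.5, S_ud = 143.6, S_dd = 117.5
Terminal payoffs (K − S): max(-35.45, 0) = 0, max(-3.55, 0) = 0, max(22.55, 0) = 22.55
Node u (S = 159.5): V_u = 1/1.08·[0.9000·0.0000 + 0.1000·0.0000] = 0.0000
Node d (S = 130.5): V_d = 1/1.08·[0.9000·0.0000 + 0.1000·22.5500] = 2.0880
Node 0 (S = 145): V_0 = 1/1.08·[0.9000·0.0000 + 0.1000·2.0880] = 0.1933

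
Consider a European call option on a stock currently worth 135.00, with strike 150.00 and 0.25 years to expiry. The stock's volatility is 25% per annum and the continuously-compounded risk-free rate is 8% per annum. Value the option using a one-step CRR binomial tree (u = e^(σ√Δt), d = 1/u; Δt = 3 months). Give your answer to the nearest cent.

1.60

CRR parameters: u = e^(σ√Δt) = e^(0.25·√0.25) = 1.1331, d = 1/u = 0.8825
Per-period rate: rΔt = 0.08·0.25 = 0.02, so R = e^0.02 = 1.0202
Risk-neutral probability p = (e^0.02 − 0.8825)/(1.1331 − 0.8825) = 0.1377/0.2507 = 0.5494
Terminal stock prices: S_u = 153, S_d = 119.1
Terminal payoffs (S − K): max(2.975, 0) = 2.975, max(-30.86, 0) = 0
Node 0 (S = 135): V_0 = e^(−0.02)·[0.5494·2.9750 + 0.4506·0.0000] = 1.6021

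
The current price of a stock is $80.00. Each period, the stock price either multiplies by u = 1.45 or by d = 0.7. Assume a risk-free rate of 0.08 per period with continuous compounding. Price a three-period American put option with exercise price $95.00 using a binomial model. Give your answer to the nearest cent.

Risk-neutral probability p = (e^0.08 − 0.7)/(1.45 − 0.7) = 0.3833/0.7500 = 0.5110
Terminal stock prices: S_uuu = 243.9, S_uud = 117.7, S_udd = 56.84, S_ddd = 27.44
Terminal payoffs (K − S): max(-148.9, 0) = 0, max(-22.74, 0) = 0, max(38.16, 0) = 38.16, max(67.56, 0) = 67.56
Node uu (S = 168.2): continuation = e^(−0.08)·[0.5110·0.0000 + 0.4890·0.0000] = 0.0000; exercise value = 0.0000 ≤ continuation, so V_uu = 0.0000
Node ud (S = 81.2): continuation = e^(−0.08)·[0.5110·0.0000 + 0.4890·38.1600] = 17.2238; exercise value = 13.8000 ≤ continuation, so V_ud = 17.2238
Node dd (S = 39.2): continuation = e^(−0.08)·[0.5110·38.1600 + 0.4890·67.5600] = 48.4961; exercise value = 55.8000 > continuation, so V_dd = 55.8000 (exercise)
Node u (S = 116): continuation = e^(−0.08)·[0.5110·0.0000 + 0.4890·17.2238] = 7.7741; exercise value = 0.0000 ≤ continuation, so V_u = 7.7741
Node d (S = 56): continuation = e^(−0.08)·[0.5110·17.2238 + 0.4890·55.8000] = 33.3113; exercise value = 39.0000 > continuation, so V_d = 39.0000 (exercise)
Node 0 (S = 80): continuation = e^(−0.08)·[0.5110·7.7741 + 0.4890·39.0000] = 21.2705; exercise value = 15.0000 ≤ continuation, so V_0 = 21.2705

$21.27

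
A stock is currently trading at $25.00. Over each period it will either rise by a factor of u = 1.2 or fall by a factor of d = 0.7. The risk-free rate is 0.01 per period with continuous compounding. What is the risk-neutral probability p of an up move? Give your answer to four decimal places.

Risk-neutral probability p = (e^0.01 − 0.7)/(1.2 − 0.7) = 0.3101/0.5000 = 0.6201

p = 0.6201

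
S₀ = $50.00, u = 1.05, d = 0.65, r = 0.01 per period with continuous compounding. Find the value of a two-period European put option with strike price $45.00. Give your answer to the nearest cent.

Risk-neutral probability p = (e^0.01 − 0.65)/(1.05 − 0.65) = 0.3601/0.4000 = 0.9001
Terminal stock prices: S_uu = 55.12, S_ud = 34.12, S_dd = 21.13
Terminal payoffs (K − S): max(-10.12, 0) = 0, max(10.88, 0) = 10.88, max(23.87, 0) = 23.87
Node u (S = 52.5): V_u = e^(−0.01)·[0.9001·0.0000 + 0.0999·10.8750] = 1.0753
Node d (S = 32.5): V_d = e^(−0.01)·[0.9001·10.8750 + 0.0999·23.8750] = 12.0522
Node 0 (S = 50): V_0 = e^(−0.01)·[0.9001·1.0753 + 0.0999·12.0522] = 2.1500

$2.15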